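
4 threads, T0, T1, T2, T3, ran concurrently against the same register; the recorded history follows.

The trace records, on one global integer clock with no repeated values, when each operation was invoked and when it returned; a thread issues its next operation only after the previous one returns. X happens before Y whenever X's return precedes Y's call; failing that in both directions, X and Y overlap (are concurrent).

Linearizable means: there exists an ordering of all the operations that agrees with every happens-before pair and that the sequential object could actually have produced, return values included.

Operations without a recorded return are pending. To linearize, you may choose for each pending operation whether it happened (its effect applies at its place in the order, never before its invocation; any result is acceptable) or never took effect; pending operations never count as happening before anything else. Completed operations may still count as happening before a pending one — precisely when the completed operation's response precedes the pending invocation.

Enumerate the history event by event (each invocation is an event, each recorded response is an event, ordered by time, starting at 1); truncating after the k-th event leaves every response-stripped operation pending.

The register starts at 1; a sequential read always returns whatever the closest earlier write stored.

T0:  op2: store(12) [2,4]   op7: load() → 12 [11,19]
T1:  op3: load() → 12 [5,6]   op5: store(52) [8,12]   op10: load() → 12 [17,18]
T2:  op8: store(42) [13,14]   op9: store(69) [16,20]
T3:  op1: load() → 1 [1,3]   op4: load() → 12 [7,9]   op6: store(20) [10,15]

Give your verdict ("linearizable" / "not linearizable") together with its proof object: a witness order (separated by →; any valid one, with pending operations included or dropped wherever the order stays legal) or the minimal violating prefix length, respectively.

not linearizable — minimal violating prefix: 18 events

through event 17 a valid linearization exists; event 18 (op10 responding at time 18) ends that
no legal order exists: 10 real-time-consistent candidates over 8 completed register operations, all rejected
no completion choice of the 2 pending operations (op7, op9) rescues it — every subset was tried
for example op1, op2, op3, op4, op5, op6, op8, op10 (pending dropped) fails at step 8: op10 load() → 12 is not legal there
for example op1, op2, op3, op4, op5, op8, op6, op10 (pending dropped) fails at step 8: op10 load() → 12 is not legal there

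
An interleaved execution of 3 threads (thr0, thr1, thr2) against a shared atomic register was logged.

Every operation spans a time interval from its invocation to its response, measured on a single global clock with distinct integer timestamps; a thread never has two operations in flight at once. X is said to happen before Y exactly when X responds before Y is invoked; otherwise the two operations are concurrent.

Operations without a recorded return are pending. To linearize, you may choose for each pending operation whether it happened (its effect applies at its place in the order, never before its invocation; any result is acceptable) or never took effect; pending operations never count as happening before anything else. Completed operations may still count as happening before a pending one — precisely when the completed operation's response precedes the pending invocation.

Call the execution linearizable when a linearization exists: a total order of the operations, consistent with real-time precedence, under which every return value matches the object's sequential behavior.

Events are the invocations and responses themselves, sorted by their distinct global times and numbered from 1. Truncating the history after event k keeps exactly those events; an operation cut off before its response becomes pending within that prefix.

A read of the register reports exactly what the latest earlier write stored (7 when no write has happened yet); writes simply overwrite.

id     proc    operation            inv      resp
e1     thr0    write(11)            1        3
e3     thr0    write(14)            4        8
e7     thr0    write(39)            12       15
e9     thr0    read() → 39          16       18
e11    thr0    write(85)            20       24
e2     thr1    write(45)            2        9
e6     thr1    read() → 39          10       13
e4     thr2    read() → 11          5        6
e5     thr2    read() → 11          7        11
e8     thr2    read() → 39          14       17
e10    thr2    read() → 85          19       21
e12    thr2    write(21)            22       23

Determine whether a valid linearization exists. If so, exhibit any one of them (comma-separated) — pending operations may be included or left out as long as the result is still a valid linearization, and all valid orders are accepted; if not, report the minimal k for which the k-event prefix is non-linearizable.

after step 1 (e1 write(11)): value 11
after step 2 (e4 read() → 11): value 11
after step 3 (e5 read() → 11): value 11
after step 4 (e2 write(45)): value 45
after step 5 (e3 write(14)): value 14
after step 6 (e7 write(39)): value 39
after step 7 (e6 read() → 39): value 39
after step 8 (e8 read() → 39): value 39
after step 9 (e9 read() → 39): value 39
after step 10 (e11 write(85)): value 85
after step 11 (e10 read() → 85): value 85
after step 12 (e12 write(21)): value 21

linearizable — witness: e1, e4, e5, e2, e3, e7, e6, e8, e9, e11, e10, e12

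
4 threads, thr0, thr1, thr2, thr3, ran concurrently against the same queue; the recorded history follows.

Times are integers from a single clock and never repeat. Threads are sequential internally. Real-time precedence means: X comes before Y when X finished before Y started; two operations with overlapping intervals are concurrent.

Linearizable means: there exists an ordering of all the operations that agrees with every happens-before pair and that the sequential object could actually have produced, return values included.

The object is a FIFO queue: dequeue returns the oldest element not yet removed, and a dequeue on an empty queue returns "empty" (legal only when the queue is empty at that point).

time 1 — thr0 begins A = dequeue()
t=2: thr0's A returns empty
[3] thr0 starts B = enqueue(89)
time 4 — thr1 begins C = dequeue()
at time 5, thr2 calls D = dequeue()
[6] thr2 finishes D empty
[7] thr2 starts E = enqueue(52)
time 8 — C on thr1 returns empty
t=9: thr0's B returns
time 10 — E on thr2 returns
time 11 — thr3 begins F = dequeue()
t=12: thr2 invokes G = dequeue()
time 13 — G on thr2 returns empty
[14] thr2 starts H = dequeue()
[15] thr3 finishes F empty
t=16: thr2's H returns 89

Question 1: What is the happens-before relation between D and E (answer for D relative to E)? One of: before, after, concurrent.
Answer: before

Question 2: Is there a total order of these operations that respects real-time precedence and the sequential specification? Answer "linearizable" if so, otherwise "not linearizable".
not linearizable

events 1..12 are fine; event 13 — the response of G at time 13 — makes the prefix non-linearizable
no legal order exists: 12 real-time-consistent candidates over 6 completed queue operations, all rejected
no escape via the 1 pending operation (F): every completion choice fails
e.g. A, B, C, D, E, G (pending dropped): illegal at step 3, since C dequeue() → empty cannot apply there
e.g. A, B, D, C, E, G (pending dropped): illegal at step 3, since D dequeue() → empty cannot apply there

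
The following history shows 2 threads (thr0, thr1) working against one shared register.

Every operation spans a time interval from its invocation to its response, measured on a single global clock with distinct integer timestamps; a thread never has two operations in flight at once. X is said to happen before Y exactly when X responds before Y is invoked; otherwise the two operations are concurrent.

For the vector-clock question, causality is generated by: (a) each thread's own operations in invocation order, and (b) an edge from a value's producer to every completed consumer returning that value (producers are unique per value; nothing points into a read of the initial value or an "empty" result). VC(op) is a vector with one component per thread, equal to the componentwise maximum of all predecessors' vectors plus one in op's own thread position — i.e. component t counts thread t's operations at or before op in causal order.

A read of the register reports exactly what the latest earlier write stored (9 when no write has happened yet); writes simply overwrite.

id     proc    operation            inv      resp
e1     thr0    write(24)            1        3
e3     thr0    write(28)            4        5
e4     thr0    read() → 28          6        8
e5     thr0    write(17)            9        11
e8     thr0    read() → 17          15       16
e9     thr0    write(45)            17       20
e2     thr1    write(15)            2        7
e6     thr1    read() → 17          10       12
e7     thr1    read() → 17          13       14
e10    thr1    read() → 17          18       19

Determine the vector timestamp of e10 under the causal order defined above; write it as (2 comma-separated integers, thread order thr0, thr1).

(4, 4)

e2, invoked 2, has no incoming edges; only thr1's bump applies → (0, 1)
e1, invoked 1, has no incoming edges; only thr0's bump applies → (1, 0)
from VC(e1)=(1, 0), e3 (invoked 4) maxes components and bumps thr0 → (2, 0)
from VC(e3)=(2, 0), e4 (invoked 6) maxes components and bumps thr0 → (3, 0)
from VC(e4)=(3, 0), e5 (invoked 9) maxes components and bumps thr0 → (4, 0)
from VC(e5)=(4, 0), e8 (invoked 15) maxes components and bumps thr0 → (5, 0)
from VC(e2)=(0, 1), VC(e5)=(4, 0), e6 (invoked 10) maxes components and bumps thr1 → (4, 2)
from VC(e8)=(5, 0), e9 (invoked 17) maxes components and bumps thr0 → (6, 0)
from VC(e5)=(4, 0), VC(e6)=(4, 2), e7 (invoked 13) maxes components and bumps thr1 → (4, 3)
from VC(e5)=(4, 0), VC(e7)=(4, 3), e10 (invoked 18) maxes components and bumps thr1 → (4, 4)
target: VC(e10) = (4, 4)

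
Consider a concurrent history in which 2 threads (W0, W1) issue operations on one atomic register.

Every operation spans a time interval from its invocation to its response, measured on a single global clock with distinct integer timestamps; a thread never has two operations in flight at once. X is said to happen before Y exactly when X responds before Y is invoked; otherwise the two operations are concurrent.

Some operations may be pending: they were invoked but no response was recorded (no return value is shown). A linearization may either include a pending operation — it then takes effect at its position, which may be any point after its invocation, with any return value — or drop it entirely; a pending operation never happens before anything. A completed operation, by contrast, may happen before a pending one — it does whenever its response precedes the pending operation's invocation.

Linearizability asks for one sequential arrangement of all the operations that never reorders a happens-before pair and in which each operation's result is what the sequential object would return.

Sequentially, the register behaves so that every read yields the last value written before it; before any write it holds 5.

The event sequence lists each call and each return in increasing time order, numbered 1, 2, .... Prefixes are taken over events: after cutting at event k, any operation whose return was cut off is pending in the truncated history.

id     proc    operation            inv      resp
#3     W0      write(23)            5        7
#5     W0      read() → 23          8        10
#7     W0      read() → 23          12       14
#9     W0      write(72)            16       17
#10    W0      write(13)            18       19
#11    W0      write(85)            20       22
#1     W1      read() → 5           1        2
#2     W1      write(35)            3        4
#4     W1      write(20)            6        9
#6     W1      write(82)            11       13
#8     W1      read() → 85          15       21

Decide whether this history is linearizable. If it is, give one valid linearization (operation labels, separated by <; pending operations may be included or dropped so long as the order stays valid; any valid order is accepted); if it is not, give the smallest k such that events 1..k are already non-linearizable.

1. #1 read() → 5, leaving value 5
2. #2 write(35), leaving value 35
3. #4 write(20), leaving value 20
4. #3 write(23), leaving value 23
5. #5 read() → 23, leaving value 23
6. #7 read() → 23, leaving value 23
7. #6 write(82), leaving value 82
8. #9 write(72), leaving value 72
9. #10 write(13), leaving value 13
10. #11 write(85), leaving value 85
11. #8 read() → 85, leaving value 85

linearizable — witness: #1 < #2 < #4 < #3 < #5 < #7 < #6 < #9 < #10 < #11 < #8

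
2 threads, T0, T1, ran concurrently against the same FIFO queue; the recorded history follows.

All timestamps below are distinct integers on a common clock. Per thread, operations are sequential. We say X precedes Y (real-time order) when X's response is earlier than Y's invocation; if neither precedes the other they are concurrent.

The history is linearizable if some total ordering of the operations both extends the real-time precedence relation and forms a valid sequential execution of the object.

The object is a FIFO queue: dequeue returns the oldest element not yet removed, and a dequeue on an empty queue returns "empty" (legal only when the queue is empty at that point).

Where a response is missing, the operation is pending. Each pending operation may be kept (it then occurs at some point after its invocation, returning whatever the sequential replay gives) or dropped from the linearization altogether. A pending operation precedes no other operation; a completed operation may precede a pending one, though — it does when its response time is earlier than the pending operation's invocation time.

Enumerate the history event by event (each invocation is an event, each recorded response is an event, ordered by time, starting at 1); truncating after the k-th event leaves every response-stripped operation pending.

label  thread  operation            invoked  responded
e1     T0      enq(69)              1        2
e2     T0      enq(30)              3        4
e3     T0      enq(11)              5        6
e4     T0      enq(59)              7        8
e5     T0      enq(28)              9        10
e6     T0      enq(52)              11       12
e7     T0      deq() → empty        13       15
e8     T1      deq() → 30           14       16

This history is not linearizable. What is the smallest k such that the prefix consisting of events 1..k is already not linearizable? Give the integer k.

15

events 1..14 are still linearizable — one witness is e1, e2, e3, e4, e5, e6:
1. e1 enq(69), leaving queue <69>
2. e2 enq(30), leaving queue <69,30>
3. e3 enq(11), leaving queue <69,30,11>
4. e4 enq(59), leaving queue <69,30,11,59>
5. e5 enq(28), leaving queue <69,30,11,59,28>
6. e6 enq(52), leaving queue <69,30,11,59,28,52>
with event 15 included (e7 responding at time 15), all real-time-consistent orders fail
every completion of the 1 pending operation (e8) was checked; none linearizes
e.g. e1, e2, e3, e4, e5, e6, e7 (pending dropped): illegal at step 7, since e7 deq() → empty cannot apply there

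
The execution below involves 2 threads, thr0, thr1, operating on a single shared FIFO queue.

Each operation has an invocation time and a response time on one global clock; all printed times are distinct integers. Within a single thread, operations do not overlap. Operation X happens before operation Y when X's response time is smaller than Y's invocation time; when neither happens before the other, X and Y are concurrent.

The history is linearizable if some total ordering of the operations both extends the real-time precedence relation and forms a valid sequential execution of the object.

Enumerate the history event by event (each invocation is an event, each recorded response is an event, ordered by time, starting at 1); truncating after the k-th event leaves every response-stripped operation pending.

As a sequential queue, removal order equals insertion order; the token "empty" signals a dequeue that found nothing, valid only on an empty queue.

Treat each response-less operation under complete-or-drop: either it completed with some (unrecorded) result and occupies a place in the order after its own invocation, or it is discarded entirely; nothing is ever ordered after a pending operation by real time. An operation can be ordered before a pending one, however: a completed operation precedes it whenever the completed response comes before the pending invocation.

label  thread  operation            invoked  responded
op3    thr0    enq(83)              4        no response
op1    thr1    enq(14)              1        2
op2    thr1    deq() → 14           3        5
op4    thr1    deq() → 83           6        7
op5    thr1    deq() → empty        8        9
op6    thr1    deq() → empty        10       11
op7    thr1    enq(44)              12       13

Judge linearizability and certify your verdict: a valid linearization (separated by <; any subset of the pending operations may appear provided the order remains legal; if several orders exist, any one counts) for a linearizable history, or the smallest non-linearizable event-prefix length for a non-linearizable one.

linearizable — witness: op1 < op2 < op3 < op4 < op5 < op6 < op7

1. op1 enq(14), leaving queue <14>
2. op2 deq() → 14, leaving queue <>
3. op3 enq(83) (pending, included), leaving queue <83>
4. op4 deq() → 83, leaving queue <>
5. op5 deq() → empty, leaving queue <>
6. op6 deq() → empty, leaving queue <>
7. op7 enq(44), leaving queue <44>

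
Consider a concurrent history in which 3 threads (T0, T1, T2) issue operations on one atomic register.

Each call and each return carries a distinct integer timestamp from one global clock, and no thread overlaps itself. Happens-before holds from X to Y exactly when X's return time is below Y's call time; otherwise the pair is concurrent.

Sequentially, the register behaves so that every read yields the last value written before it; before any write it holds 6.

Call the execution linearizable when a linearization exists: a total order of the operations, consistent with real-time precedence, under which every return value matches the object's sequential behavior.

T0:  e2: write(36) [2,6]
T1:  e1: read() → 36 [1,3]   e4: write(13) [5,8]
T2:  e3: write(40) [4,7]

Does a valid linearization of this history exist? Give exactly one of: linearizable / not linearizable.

one valid linearization: e2, e1, e3, e4
step 1: e2 write(36) — value 36
step 2: e1 read() → 36 — value 36
step 3: e3 write(40) — value 40
step 4: e4 write(13) — value 13

linearizable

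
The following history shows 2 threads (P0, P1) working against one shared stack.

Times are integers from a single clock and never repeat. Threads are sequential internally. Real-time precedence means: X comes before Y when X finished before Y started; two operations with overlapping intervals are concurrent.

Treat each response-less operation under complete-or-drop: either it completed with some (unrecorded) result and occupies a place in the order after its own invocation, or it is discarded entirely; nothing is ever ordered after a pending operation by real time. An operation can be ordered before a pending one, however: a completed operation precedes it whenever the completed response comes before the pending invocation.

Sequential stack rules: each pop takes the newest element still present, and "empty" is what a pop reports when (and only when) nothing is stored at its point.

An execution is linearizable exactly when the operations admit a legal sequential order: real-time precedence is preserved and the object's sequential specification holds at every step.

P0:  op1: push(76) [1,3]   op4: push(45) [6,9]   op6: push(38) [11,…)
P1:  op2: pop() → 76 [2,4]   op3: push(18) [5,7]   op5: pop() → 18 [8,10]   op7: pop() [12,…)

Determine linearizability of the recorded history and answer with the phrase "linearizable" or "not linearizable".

one valid linearization: op1, op2, op3, op5, op4
1. op1 push(76), leaving stack <76>
2. op2 pop() → 76, leaving stack <>
3. op3 push(18), leaving stack <18>
4. op5 pop() → 18, leaving stack <>
5. op4 push(45), leaving stack <45>

linearizable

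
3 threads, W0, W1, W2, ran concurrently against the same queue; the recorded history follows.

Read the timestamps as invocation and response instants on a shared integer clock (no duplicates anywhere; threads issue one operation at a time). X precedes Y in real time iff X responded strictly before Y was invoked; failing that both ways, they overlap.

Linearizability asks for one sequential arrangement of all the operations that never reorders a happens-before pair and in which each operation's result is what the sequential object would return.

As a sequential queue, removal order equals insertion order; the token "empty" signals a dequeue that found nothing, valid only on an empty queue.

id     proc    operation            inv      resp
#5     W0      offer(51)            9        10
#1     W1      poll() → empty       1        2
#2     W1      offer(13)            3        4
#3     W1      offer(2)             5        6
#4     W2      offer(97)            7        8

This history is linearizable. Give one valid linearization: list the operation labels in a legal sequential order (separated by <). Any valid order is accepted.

after step 1 (#1 poll() → empty): queue <>
after step 2 (#2 offer(13)): queue <13>
after step 3 (#3 offer(2)): queue <13,2>
after step 4 (#4 offer(97)): queue <13,2,97>
after step 5 (#5 offer(51)): queue <13,2,97,51>

#1 < #2 < #3 < #4 < #5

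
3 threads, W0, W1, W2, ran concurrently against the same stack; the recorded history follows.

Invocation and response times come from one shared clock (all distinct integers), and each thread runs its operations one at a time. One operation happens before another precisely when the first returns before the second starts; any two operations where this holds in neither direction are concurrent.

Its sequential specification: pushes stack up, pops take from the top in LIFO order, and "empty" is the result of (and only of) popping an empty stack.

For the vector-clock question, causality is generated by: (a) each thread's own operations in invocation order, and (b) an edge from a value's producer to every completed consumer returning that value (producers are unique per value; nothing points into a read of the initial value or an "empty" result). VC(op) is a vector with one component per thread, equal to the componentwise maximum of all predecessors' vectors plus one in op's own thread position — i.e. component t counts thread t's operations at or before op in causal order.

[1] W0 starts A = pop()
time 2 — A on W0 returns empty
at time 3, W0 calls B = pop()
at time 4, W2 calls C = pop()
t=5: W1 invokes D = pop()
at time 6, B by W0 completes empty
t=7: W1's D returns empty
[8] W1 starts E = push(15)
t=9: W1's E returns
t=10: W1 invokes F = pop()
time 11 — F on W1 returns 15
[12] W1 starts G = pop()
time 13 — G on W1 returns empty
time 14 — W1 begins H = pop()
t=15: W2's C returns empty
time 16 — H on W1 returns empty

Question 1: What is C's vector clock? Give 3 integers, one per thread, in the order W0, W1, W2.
invoked at 4, C has no predecessors; its own W2 bump gives (0, 0, 1)
invoked at 5, D has no predecessors; its own W1 bump gives (0, 1, 0)
invoked at 1, A has no predecessors; its own W0 bump gives (1, 0, 0)
invoked at 8, E merges VC(D)=(0, 1, 0) and bumps W1's slot → (0, 2, 0)
invoked at 3, B merges VC(A)=(1, 0, 0) and bumps W0's slot → (2, 0, 0)
invoked at 10, F merges VC(E)=(0, 2, 0) and bumps W1's slot → (0, 3, 0)
invoked at 12, G merges VC(F)=(0, 3, 0) and bumps W1's slot → (0, 4, 0)
invoked at 14, H merges VC(G)=(0, 4, 0) and bumps W1's slot → (0, 5, 0)
target: VC(C) = (0, 0, 1)

(0, 0, 1)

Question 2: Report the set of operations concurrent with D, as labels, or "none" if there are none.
overlap test against D [5,7]: concurrent iff the interval meets 5..7
A [1,2]: before
B [3,6]: concurrent
C [4,15]: concurrent
E [8,9]: after
F [10,11]: after
G [12,13]: after
H [14,16]: after

B, C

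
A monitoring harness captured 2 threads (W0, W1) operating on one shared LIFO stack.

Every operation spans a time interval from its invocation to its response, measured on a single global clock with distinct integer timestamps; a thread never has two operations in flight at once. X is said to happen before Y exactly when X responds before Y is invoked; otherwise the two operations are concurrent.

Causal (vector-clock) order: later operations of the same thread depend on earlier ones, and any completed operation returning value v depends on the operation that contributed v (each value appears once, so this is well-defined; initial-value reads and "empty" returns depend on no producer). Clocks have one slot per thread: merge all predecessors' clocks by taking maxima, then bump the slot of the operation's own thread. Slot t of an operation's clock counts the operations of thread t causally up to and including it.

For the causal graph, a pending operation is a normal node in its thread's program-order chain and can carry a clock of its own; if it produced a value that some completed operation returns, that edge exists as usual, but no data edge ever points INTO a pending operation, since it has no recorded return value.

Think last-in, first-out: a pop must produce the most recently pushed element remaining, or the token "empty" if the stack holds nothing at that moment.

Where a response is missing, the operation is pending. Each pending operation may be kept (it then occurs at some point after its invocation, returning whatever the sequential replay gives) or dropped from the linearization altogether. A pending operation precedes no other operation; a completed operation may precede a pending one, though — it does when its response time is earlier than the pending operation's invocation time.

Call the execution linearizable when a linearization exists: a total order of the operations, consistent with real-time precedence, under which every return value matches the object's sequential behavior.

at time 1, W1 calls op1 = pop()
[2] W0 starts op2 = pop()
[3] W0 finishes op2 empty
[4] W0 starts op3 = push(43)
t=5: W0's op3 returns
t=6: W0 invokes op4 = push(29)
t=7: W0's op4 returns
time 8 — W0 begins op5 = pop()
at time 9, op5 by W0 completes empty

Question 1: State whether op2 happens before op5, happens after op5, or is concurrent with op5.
before

op2 spans [2,3], op5 spans [8,9]
resp(op2)=3 < inv(op5)=8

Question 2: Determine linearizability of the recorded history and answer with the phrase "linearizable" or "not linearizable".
not linearizable

cut after 8 events: linearizable; cut after 9 events (op5 responds, time 9): not linearizable
exactly one order of the 4 completed ops respects real time; the LIFO stack replay fails
no completion choice of the 1 pending operation (op1) rescues it — every subset was tried
e.g. op2, op3, op4, op5 (pending dropped): illegal at step 4, since op5 pop() → empty cannot apply there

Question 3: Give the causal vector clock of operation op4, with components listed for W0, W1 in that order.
(3, 0)

root op op1, invoked 1: fresh clock plus W1's own tick → (0, 1)
root op op2, invoked 2: fresh clock plus W0's own tick → (1, 0)
merge at op3 (invoked 4): VC(op2)=(1, 0), own-thread bump on W0 → (2, 0)
merge at op4 (invoked 6): VC(op3)=(2, 0), own-thread bump on W0 → (3, 0)
merge at op5 (invoked 8): VC(op4)=(3, 0), own-thread bump on W0 → (4, 0)
target: VC(op4) = (3, 0)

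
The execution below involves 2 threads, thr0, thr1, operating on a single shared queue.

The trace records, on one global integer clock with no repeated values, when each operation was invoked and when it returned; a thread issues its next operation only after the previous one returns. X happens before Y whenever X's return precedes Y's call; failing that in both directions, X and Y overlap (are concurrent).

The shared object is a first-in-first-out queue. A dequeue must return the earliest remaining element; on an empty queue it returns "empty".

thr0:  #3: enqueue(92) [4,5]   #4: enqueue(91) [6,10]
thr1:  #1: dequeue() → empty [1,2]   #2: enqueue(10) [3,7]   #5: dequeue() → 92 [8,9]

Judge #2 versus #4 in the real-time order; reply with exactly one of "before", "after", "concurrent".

#2 spans [3,7], #4 spans [6,10]
the intervals overlap in both directions

concurrent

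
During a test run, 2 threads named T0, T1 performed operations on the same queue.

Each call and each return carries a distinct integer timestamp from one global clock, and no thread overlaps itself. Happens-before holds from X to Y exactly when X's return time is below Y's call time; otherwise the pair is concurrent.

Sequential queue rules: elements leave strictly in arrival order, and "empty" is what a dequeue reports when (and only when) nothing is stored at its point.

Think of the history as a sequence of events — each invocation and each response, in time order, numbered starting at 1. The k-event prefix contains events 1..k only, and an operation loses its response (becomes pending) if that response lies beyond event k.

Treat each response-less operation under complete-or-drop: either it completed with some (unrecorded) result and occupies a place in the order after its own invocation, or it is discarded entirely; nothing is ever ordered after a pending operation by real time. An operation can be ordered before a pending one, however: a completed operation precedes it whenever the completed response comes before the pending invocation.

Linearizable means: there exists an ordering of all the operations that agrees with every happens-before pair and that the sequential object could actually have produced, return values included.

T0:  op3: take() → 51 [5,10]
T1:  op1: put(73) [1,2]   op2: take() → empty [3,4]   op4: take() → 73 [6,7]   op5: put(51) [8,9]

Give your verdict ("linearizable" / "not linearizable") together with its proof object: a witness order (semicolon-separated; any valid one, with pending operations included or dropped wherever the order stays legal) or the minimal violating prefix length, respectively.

through event 3 a valid linearization exists; event 4 (op2 responding at time 4) ends that
the completed operations (2 total) allow one real-time order; the queue replay rejects it
take op1, op2: step 2 already fails, because op2 take() → empty cannot occur there

not linearizable — minimal violating prefix: 4 events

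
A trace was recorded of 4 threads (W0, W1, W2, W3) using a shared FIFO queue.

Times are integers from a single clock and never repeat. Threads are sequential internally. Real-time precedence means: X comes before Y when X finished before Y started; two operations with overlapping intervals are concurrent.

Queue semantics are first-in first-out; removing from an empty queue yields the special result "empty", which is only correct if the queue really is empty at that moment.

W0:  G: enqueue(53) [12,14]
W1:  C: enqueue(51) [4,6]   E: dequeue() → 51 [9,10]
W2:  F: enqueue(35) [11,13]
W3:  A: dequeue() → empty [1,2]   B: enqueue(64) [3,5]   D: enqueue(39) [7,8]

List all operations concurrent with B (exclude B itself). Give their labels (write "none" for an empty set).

C

B spans [3,5]: anything still running between times 3 and 5 counts as concurrent
A [1,2]: before
C [4,6]: concurrent
D [7,8]: after
E [9,10]: after
F [11,13]: after
G [12,14]: after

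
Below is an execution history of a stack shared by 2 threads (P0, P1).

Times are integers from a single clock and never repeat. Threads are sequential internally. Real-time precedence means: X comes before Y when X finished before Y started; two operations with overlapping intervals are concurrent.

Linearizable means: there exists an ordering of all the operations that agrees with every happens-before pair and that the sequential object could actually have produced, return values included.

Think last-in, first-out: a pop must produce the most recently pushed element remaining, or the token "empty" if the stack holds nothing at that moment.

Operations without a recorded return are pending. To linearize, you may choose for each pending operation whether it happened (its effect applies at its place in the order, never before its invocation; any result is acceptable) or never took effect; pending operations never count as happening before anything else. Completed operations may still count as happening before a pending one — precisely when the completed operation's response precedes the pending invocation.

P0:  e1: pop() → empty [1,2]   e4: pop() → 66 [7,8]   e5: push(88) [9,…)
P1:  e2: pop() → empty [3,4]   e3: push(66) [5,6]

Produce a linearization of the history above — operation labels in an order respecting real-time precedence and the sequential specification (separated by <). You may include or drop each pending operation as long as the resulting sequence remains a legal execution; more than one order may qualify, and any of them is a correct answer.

after step 1 (e1 pop() → empty): stack <>
after step 2 (e2 pop() → empty): stack <>
after step 3 (e3 push(66)): stack <66>
after step 4 (e4 pop() → 66): stack <>

e1 < e2 < e3 < e4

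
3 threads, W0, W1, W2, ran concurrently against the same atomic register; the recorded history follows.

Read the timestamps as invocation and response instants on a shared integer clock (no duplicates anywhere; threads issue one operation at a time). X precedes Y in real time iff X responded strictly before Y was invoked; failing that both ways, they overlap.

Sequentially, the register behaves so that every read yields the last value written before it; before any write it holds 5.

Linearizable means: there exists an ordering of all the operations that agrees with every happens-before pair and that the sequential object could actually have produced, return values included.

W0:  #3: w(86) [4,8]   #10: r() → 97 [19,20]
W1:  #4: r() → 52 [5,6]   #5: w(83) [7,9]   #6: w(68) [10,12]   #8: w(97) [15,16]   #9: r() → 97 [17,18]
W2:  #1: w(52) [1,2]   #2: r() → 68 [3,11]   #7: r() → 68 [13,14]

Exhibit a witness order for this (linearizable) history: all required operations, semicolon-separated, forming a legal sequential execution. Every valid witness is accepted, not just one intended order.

step 1: #1 w(52) — value 52
step 2: #4 r() → 52 — value 52
step 3: #3 w(86) — value 86
step 4: #5 w(83) — value 83
step 5: #6 w(68) — value 68
step 6: #2 r() → 68 — value 68
step 7: #7 r() → 68 — value 68
step 8: #8 w(97) — value 97
step 9: #9 r() → 97 — value 97
step 10: #10 r() → 97 — value 97

#1; #4; #3; #5; #6; #2; #7; #8; #9; #10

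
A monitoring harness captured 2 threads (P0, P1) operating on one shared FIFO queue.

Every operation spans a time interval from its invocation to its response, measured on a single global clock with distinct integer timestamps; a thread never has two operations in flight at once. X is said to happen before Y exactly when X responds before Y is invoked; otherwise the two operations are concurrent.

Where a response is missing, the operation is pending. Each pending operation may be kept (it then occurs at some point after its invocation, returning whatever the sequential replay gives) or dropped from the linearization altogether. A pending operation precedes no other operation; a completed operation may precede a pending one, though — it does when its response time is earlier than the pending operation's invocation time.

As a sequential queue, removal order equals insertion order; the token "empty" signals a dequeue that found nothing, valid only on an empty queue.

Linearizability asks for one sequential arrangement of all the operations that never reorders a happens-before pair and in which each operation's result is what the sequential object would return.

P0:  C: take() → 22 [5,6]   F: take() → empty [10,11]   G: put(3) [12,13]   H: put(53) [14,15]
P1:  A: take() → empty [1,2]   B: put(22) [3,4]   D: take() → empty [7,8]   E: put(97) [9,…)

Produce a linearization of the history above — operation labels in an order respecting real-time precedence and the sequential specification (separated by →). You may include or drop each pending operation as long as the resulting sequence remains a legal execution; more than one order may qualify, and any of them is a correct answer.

A → B → C → D → F → E → G → H

step 1: A take() → empty — queue <>
step 2: B put(22) — queue <22>
step 3: C take() → 22 — queue <>
step 4: D take() → empty — queue <>
step 5: F take() → empty — queue <>
step 6: E put(97) (pending, included) — queue <97>
step 7: G put(3) — queue <97,3>
step 8: H put(53) — queue <97,3,53>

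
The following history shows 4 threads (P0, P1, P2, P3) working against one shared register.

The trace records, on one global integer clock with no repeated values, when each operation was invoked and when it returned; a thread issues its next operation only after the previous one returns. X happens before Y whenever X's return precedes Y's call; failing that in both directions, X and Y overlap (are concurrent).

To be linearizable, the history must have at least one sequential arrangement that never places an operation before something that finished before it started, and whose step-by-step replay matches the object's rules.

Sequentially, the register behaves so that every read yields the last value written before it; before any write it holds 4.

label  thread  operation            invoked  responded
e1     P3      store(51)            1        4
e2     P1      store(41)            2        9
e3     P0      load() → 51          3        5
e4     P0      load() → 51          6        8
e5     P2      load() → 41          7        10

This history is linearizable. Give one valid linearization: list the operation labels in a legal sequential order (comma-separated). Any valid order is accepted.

e1, e3, e4, e2, e5

step 1: e1 store(51) — value 51
step 2: e3 load() → 51 — value 51
step 3: e4 load() → 51 — value 51
step 4: e2 store(41) — value 41
step 5: e5 load() → 41 — value 41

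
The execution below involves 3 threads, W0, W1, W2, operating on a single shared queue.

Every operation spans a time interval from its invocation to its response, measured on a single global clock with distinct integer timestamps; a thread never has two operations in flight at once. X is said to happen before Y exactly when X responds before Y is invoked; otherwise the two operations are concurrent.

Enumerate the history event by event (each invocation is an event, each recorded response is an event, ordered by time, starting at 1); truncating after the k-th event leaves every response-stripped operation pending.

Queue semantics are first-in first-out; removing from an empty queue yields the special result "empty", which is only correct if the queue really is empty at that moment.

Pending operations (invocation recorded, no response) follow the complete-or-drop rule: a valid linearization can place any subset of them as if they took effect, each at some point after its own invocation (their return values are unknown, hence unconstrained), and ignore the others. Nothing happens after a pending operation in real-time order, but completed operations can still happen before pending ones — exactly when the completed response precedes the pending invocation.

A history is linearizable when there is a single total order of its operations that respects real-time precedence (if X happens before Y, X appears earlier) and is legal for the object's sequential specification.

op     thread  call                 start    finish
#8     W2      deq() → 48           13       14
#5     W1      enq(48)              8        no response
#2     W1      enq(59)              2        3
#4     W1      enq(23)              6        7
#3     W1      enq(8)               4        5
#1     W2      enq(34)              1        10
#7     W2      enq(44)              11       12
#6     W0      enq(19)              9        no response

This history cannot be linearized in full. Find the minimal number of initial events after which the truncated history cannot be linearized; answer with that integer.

a valid linearization of events 1..13 exists, for instance #1, #2, #3, #4, #5, #6, #7:
1. #1 enq(34), leaving queue <34>
2. #2 enq(59), leaving queue <34,59>
3. #3 enq(8), leaving queue <34,59,8>
4. #4 enq(23), leaving queue <34,59,8,23>
5. #5 enq(48) (pending, included), leaving queue <34,59,8,23,48>
6. #6 enq(19) (pending, included), leaving queue <34,59,8,23,48,19>
7. #7 enq(44), leaving queue <34,59,8,23,48,19,44>
include event 14 — #8 responding at 14 — and every candidate order breaks
no escape via the 2 pending operations (#5, #6): every completion choice fails
take #1, #2, #3, #4, #7, #8 (pending dropped): step 6 already fails, because #8 deq() → 48 cannot occur there
take #2, #1, #3, #4, #7, #8 (pending dropped): step 6 already fails, because #8 deq() → 48 cannot occur there

14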